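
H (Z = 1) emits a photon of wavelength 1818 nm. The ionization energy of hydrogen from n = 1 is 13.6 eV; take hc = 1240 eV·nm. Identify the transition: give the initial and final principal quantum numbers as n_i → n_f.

The photon energy is ΔE = hc/λ = 1240 / 1818 = 0.6821 eV.
With Z = 1, ΔE = 13.60 × (1/n_f² − 1/n_i²), so 1/n_f² − 1/n_i² = 0.05015.
Trying n_f = 4 gives 1/n_i² = 0.01235, i.e. n_i ≈ 9; this pair matches.

n_i = 9, n_f = 4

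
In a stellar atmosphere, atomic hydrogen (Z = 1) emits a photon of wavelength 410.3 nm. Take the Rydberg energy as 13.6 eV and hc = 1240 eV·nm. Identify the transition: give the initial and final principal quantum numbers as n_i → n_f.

The photon energy is ΔE = hc/λ = 1240 / 410.3 = 3.022 eV.
With Z = 1, ΔE = 13.60 × (1/n_f² − 1/n_i²), so 1/n_f² − 1/n_i² = 0.2222.
Trying n_f = 2 gives 1/n_i² = 0.02778, i.e. n_i ≈ 6; this pair matches.

n_i = 6, n_f = 2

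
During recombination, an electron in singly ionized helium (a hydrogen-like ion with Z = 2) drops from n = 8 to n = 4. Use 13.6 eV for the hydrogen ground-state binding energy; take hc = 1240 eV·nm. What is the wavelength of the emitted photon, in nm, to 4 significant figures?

486.3 nm

For Z = 2 the level energies scale as Z², so the effective Rydberg energy is 13.6 × 4 = 54.40 eV.
ΔE = 54.40 × (1/4² − 1/8²) = 54.40 × 0.04688 = 2.550 eV.
λ = hc/ΔE = 1240 / 2.550 = 486.3 nm.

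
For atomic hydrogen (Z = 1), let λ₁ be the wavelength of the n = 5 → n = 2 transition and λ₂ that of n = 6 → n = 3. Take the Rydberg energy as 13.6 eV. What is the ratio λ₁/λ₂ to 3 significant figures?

0.397

λ ∝ 1/ΔE ∝ 1/(1/n_f² − 1/n_i²), and the Z² and hc factors cancel in the ratio.
λ₁/λ₂ = (1/3² − 1/6²)/(1/2² − 1/5²) = 0.08333/0.2100 = 0.397.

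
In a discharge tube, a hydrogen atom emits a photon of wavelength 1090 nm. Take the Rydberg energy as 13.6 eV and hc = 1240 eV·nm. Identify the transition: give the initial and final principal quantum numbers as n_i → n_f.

n_i = 6, n_f = 3

The photon energy is ΔE = hc/λ = 1240 / 1090 = 1.138 eV.
With Z = 1, ΔE = 13.60 × (1/n_f² − 1/n_i²), so 1/n_f² − 1/n_i² = 0.08365.
Trying n_f = 3 gives 1/n_i² = 0.02746, i.e. n_i ≈ 6; this pair matches.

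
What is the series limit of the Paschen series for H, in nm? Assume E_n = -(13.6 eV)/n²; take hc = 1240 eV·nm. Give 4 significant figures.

The Paschen series has lower level n_f = 3; the series limit corresponds to n_i → ∞.
ΔE_max = 13.6 × 1 / 3² = 1.511 eV.
λ_min = 1240 / 1.511 = 820.6 nm.

820.6 nm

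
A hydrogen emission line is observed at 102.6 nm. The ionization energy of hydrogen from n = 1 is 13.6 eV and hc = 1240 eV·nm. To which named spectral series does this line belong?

ΔE = 1240/102.6 = 12.09 eV.
This matches 13.6 × (1/1² − 1/3²), so n_f = 1: the Lyman series.

Lyman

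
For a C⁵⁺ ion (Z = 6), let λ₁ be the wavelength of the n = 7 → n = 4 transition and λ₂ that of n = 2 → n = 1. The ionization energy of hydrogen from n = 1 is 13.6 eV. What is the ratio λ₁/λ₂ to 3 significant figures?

17.8

λ ∝ 1/ΔE ∝ 1/(1/n_f² − 1/n_i²), and the Z² and hc factors cancel in the ratio.
λ₁/λ₂ = (1/1² − 1/2²)/(1/4² − 1/7²) = 0.7500/0.04209 = 17.8.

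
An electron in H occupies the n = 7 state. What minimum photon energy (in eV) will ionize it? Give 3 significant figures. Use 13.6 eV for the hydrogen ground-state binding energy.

E_7 = −13.60/49 = −0.278 eV, so ionization (to E = 0) requires 0.278 eV.

0.278 eV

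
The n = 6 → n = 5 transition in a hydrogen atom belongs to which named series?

The series is set by the lower level: n_f = 5 is the Pfund series.

Pfund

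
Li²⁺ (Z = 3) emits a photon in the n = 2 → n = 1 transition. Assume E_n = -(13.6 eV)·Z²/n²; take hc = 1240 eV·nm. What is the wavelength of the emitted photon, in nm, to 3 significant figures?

For Z = 3 the level energies scale as Z², so the effective Rydberg energy is 13.6 × 9 = 122.4 eV.
ΔE = 122.4 × (1/1² − 1/2²) = 122.4 × 0.7500 = 91.80 eV.
λ = hc/ΔE = 1240 / 91.80 = 13.5 nm.

13.5 nm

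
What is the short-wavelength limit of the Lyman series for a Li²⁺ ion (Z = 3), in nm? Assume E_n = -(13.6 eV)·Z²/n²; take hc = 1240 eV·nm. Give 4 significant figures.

The Lyman series has lower level n_f = 1; the series limit corresponds to n_i → ∞.
ΔE_max = 13.6 × 9 / 1² = 122.4 eV.
λ_min = 1240 / 122.4 = 10.13 nm.

10.13 nm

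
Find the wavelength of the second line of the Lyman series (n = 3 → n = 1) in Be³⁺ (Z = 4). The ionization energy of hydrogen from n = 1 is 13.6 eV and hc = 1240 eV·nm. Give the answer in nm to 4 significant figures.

6.411 nm

The Lyman series terminates on n_f = 1; the second line has n_i = 1+2 = 3.
ΔE = 217.6 × (1/1² − 1/3²) = 193.4 eV.
λ = 1240 / 193.4 = 6.411 nm.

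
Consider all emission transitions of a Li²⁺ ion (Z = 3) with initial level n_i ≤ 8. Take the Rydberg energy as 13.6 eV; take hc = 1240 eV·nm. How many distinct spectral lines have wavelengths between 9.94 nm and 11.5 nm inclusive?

Enumerate all n_i → n_f pairs with 1 ≤ n_f < n_i ≤ 8 and compute λ = 1240 / [13.6·9·(1/n_f² − 1/n_i²)].
Lines falling in [9.94, 11.5] nm: 8→1 (10.29 nm), 7→1 (10.34 nm), 6→1 (10.42 nm), 5→1 (10.55 nm), 4→1 (10.81 nm), 3→1 (11.40 nm).

6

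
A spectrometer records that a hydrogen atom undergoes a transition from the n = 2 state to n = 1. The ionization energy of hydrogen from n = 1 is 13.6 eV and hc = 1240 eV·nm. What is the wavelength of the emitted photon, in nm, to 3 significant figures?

122 nm

ΔE = 13.60 × (1/1² − 1/2²) = 13.60 × 0.7500 = 10.20 eV.
λ = hc/ΔE = 1240 / 10.20 = 122 nm.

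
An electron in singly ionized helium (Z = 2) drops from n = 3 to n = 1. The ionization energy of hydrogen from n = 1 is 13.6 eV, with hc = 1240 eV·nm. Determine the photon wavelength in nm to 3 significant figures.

For Z = 2 the level energies scale as Z², so the effective Rydberg energy is 13.6 × 4 = 54.40 eV.
ΔE = 54.40 × (1/1² − 1/3²) = 54.40 × 0.8889 = 48.36 eV.
λ = hc/ΔE = 1240 / 48.36 = 25.6 nm.

25.6 nm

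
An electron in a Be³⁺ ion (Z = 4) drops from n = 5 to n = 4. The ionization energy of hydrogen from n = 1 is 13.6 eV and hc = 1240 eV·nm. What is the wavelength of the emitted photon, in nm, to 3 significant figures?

For Z = 4 the level energies scale as Z², so the effective Rydberg energy is 13.6 × 16 = 217.6 eV.
ΔE = 217.6 × (1/4² − 1/5²) = 217.6 × 0.02250 = 4.896 eV.
λ = hc/ΔE = 1240 / 4.896 = 253 nm.

253 nm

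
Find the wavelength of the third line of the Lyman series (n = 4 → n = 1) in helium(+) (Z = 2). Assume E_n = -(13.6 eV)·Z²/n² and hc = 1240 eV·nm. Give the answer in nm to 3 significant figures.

The Lyman series terminates on n_f = 1; the third line has n_i = 1+3 = 4.
ΔE = 54.40 × (1/1² − 1/4²) = 51.00 eV.
λ = 1240 / 51.00 = 24.3 nm.

24.3 nm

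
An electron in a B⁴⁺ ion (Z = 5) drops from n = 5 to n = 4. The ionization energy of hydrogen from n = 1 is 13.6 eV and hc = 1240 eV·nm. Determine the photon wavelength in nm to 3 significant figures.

162 nm

For Z = 5 the level energies scale as Z², so the effective Rydberg energy is 13.6 × 25 = 340.0 eV.
ΔE = 340.0 × (1/4² − 1/5²) = 340.0 × 0.02250 = 7.650 eV.
λ = hc/ΔE = 1240 / 7.650 = 162 nm.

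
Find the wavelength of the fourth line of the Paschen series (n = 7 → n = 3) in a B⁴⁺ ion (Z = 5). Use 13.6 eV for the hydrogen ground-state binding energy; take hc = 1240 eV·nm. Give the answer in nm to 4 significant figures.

The Paschen series terminates on n_f = 3; the fourth line has n_i = 3+4 = 7.
ΔE = 340.0 × (1/3² − 1/7²) = 30.84 eV.
λ = 1240 / 30.84 = 40.21 nm.

40.21 nm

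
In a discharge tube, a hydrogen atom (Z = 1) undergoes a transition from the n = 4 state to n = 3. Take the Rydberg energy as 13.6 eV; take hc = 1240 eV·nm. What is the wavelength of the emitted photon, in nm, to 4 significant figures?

ΔE = 13.60 × (1/3² − 1/4²) = 13.60 × 0.04861 = 0.6611 eV.
λ = hc/ΔE = 1240 / 0.6611 = 1876 nm.
This line belongs to the Paschen series.

1876 nm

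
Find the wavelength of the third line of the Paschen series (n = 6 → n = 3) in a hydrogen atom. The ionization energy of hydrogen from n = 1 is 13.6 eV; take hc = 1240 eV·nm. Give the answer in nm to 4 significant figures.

The Paschen series terminates on n_f = 3; the third line has n_i = 3+3 = 6.
ΔE = 13.60 × (1/3² − 1/6²) = 1.133 eV.
λ = 1240 / 1.133 = 1094 nm.

1094 nm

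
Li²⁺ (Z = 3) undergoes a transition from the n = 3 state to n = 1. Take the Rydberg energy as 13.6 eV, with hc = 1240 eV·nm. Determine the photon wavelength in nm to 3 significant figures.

11.4 nm

For Z = 3 the level energies scale as Z², so the effective Rydberg energy is 13.6 × 9 = 122.4 eV.
ΔE = 122.4 × (1/1² − 1/3²) = 122.4 × 0.8889 = 108.8 eV.
λ = hc/ΔE = 1240 / 108.8 = 11.4 nm.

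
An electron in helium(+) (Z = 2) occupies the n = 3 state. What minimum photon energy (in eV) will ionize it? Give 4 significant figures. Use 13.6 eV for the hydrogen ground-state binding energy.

E_n = −13.6 Z²/n² = −54.40/n² eV for Z = 2.
E_3 = −54.40/9 = −6.044 eV, so ionization (to E = 0) requires 6.044 eV.

6.044 eV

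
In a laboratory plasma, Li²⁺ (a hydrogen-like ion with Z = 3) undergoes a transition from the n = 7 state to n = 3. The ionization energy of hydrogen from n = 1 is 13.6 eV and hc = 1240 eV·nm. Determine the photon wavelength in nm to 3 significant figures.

For Z = 3 the level energies scale as Z², so the effective Rydberg energy is 13.6 × 9 = 122.4 eV.
ΔE = 122.4 × (1/3² − 1/7²) = 122.4 × 0.09070 = 11.10 eV.
λ = hc/ΔE = 1240 / 11.10 = 112 nm.

112 nm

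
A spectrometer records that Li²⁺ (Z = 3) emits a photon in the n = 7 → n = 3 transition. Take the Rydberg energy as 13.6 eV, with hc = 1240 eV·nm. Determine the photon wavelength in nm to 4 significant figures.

For Z = 3 the level energies scale as Z², so the effective Rydberg energy is 13.6 × 9 = 122.4 eV.
ΔE = 122.4 × (1/3² − 1/7²) = 122.4 × 0.09070 = 11.10 eV.
λ = hc/ΔE = 1240 / 11.10 = 111.7 nm.

111.7 nm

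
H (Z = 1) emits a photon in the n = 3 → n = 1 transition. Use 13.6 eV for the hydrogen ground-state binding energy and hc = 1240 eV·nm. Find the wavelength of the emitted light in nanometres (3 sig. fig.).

103 nm

ΔE = 13.60 × (1/1² − 1/3²) = 13.60 × 0.8889 = 12.09 eV.
λ = hc/ΔE = 1240 / 12.09 = 103 nm.
This line belongs to the Lyman series.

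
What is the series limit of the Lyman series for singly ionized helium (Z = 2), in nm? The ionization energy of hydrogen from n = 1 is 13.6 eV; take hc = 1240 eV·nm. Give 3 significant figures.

22.8 nm

The Lyman series has lower level n_f = 1; the series limit corresponds to n_i → ∞.
ΔE_max = 13.6 × 4 / 1² = 54.40 eV.
λ_min = 1240 / 54.40 = 22.8 nm.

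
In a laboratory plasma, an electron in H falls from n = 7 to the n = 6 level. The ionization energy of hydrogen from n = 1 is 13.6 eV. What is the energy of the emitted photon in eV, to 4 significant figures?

E_7 = −13.60/49 = −0.2776 eV and E_6 = −13.60/36 = −0.3778 eV.
The photon energy is |E_7 − E_6| = 0.1002 eV.

0.1002 eV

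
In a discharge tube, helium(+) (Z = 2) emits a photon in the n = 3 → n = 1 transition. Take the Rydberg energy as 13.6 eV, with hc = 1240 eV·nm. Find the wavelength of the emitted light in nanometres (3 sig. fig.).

25.6 nm

For Z = 2 the level energies scale as Z², so the effective Rydberg energy is 13.6 × 4 = 54.40 eV.
ΔE = 54.40 × (1/1² − 1/3²) = 54.40 × 0.8889 = 48.36 eV.
λ = hc/ΔE = 1240 / 48.36 = 25.6 nm.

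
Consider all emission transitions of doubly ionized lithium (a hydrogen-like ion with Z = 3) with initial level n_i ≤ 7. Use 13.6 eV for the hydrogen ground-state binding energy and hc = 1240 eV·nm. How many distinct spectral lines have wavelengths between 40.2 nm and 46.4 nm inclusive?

2

Enumerate all n_i → n_f pairs with 1 ≤ n_f < n_i ≤ 7 and compute λ = 1240 / [13.6·9·(1/n_f² − 1/n_i²)].
Lines falling in [40.2, 46.4] nm: 7→2 (44.12 nm), 6→2 (45.59 nm).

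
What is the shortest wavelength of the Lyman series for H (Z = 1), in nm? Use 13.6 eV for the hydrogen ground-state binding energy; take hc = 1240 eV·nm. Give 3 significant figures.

91.2 nm

The Lyman series has lower level n_f = 1; the series limit corresponds to n_i → ∞.
ΔE_max = 13.6 × 1 / 1² = 13.60 eV.
λ_min = 1240 / 13.60 = 91.2 nm.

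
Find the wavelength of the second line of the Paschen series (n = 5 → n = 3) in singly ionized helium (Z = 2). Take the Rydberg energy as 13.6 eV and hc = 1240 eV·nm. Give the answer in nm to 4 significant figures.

The Paschen series terminates on n_f = 3; the second line has n_i = 3+2 = 5.
ΔE = 54.40 × (1/3² − 1/5²) = 3.868 eV.
λ = 1240 / 3.868 = 320.5 nm.

320.5 nm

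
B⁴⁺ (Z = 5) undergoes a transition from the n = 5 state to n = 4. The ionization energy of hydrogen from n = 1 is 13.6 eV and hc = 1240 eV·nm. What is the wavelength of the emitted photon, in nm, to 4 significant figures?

For Z = 5 the level energies scale as Z², so the effective Rydberg energy is 13.6 × 25 = 340.0 eV.
ΔE = 340.0 × (1/4² − 1/5²) = 340.0 × 0.02250 = 7.650 eV.
λ = hc/ΔE = 1240 / 7.650 = 162.1 nm.

162.1 nm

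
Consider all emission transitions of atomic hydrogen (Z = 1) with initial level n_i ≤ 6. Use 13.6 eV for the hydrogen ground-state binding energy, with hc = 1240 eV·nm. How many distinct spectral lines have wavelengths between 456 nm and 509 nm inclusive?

Enumerate all n_i → n_f pairs with 1 ≤ n_f < n_i ≤ 6 and compute λ = 1240 / [13.6·1·(1/n_f² − 1/n_i²)].
Lines falling in [456, 509] nm: 4→2 (486.3 nm).

1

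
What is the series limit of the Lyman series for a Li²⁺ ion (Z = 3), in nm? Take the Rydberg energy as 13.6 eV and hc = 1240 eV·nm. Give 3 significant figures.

10.1 nm

The Lyman series has lower level n_f = 1; the series limit corresponds to n_i → ∞.
ΔE_max = 13.6 × 9 / 1² = 122.4 eV.
λ_min = 1240 / 122.4 = 10.1 nm.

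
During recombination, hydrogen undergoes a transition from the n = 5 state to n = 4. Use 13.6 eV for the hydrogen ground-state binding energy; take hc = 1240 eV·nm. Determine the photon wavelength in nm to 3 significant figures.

4050 nm

ΔE = 13.60 × (1/4² − 1/5²) = 13.60 × 0.02250 = 0.3060 eV.
λ = hc/ΔE = 1240 / 0.3060 = 4050 nm.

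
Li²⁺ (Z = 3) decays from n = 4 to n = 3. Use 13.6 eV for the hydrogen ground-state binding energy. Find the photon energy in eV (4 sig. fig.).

The Bohr energies scale as Z², so for Z = 3: E_n = −122.4/n² eV.
E_4 = −122.4/16 = −7.650 eV and E_3 = −122.4/9 = −13.60 eV.
The photon energy is |E_4 − E_3| = 5.950 eV.

5.950 eV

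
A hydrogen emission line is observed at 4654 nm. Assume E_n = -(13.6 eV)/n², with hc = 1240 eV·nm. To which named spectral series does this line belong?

ΔE = 1240/4654 = 0.2664 eV.
This matches 13.6 × (1/5² − 1/7²), so n_f = 5: the Pfund series.

Pfund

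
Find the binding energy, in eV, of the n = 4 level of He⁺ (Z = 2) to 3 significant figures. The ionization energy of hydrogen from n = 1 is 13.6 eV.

3.40 eV

E_n = −13.6 Z²/n² = −54.40/n² eV for Z = 2.
E_4 = −54.40/16 = −3.40 eV, so ionization (to E = 0) requires 3.40 eV.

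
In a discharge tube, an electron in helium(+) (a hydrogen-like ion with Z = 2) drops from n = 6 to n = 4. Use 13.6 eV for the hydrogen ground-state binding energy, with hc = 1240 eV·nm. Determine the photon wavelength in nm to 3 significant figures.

656 nm

For Z = 2 the level energies scale as Z², so the effective Rydberg energy is 13.6 × 4 = 54.40 eV.
ΔE = 54.40 × (1/4² − 1/6²) = 54.40 × 0.03472 = 1.889 eV.
λ = hc/ΔE = 1240 / 1.889 = 656 nm.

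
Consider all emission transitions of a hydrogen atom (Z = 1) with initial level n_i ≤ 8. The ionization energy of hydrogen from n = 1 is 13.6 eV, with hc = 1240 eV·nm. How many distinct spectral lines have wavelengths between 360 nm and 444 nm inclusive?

Enumerate all n_i → n_f pairs with 1 ≤ n_f < n_i ≤ 8 and compute λ = 1240 / [13.6·1·(1/n_f² − 1/n_i²)].
Lines falling in [360, 444] nm: 8→2 (389.0 nm), 7→2 (397.1 nm), 6→2 (410.3 nm), 5→2 (434.2 nm).

4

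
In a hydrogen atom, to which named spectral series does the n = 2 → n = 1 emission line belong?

Lyman

The series is set by the lower level: n_f = 1 is the Lyman series.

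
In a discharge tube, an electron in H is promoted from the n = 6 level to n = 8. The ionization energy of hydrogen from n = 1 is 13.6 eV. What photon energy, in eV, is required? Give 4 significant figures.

E_8 = −13.60/64 = −0.2125 eV and E_6 = −13.60/36 = −0.3778 eV.
The photon energy is |E_8 − E_6| = 0.1653 eV.

0.1653 eV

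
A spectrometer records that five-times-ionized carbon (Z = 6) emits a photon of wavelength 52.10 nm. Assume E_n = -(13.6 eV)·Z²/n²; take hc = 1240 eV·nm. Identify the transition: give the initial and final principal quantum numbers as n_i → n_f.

n_i = 4, n_f = 3

The photon energy is ΔE = hc/λ = 1240 / 52.10 = 23.80 eV.
With Z = 6, ΔE = 489.6 × (1/n_f² − 1/n_i²), so 1/n_f² − 1/n_i² = 0.04861.
Trying n_f = 3 gives 1/n_i² = 0.06250, i.e. n_i ≈ 4; this pair matches.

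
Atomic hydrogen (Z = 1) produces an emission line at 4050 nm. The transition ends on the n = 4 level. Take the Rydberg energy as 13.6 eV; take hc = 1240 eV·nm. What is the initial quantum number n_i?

The photon energy is ΔE = hc/λ = 1240 / 4050 = 0.3062 eV.
With Z = 1, ΔE = 13.60 × (1/n_f² − 1/n_i²), so 1/n_f² − 1/n_i² = 0.02251.
With n_f = 4: 1/n_i² = 1/16 − 0.02251 = 0.03999, so n_i ≈ 5.00.

n_i = 5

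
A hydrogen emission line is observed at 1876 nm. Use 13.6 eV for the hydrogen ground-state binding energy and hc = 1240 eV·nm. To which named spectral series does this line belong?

Paschen

ΔE = 1240/1876 = 0.6610 eV.
This matches 13.6 × (1/3² − 1/4²), so n_f = 3: the Paschen series.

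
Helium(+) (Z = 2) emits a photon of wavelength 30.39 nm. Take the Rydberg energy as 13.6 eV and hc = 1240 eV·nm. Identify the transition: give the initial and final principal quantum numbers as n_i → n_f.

n_i = 2, n_f = 1

The photon energy is ΔE = hc/λ = 1240 / 30.39 = 40.80 eV.
With Z = 2, ΔE = 54.40 × (1/n_f² − 1/n_i²), so 1/n_f² − 1/n_i² = 0.7501.
Trying n_f = 1 gives 1/n_i² = 0.2499, i.e. n_i ≈ 2; this pair matches.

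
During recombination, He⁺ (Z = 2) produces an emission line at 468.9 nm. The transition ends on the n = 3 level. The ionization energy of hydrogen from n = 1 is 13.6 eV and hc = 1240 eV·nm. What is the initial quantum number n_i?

The photon energy is ΔE = hc/λ = 1240 / 468.9 = 2.644 eV.
With Z = 2, ΔE = 54.40 × (1/n_f² − 1/n_i²), so 1/n_f² − 1/n_i² = 0.04861.
With n_f = 3: 1/n_i² = 1/9 − 0.04861 = 0.06250, so n_i ≈ 4.00.

n_i = 4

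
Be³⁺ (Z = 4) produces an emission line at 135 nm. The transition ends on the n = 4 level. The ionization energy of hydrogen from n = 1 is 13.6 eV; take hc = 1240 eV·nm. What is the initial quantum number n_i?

n_i = 7

The photon energy is ΔE = hc/λ = 1240 / 135 = 9.185 eV.
With Z = 4, ΔE = 217.6 × (1/n_f² − 1/n_i²), so 1/n_f² − 1/n_i² = 0.04221.
With n_f = 4: 1/n_i² = 1/16 − 0.04221 = 0.02029, so n_i ≈ 7.02.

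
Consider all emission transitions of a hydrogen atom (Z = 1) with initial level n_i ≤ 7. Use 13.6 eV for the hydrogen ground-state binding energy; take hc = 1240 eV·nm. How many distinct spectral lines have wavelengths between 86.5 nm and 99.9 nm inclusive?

4

Enumerate all n_i → n_f pairs with 1 ≤ n_f < n_i ≤ 7 and compute λ = 1240 / [13.6·1·(1/n_f² − 1/n_i²)].
Lines falling in [86.5, 99.9] nm: 7→1 (93.08 nm), 6→1 (93.78 nm), 5→1 (94.98 nm), 4→1 (97.25 nm).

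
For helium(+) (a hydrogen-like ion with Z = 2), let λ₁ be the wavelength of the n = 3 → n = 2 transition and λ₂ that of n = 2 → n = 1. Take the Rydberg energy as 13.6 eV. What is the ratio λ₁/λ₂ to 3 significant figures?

λ ∝ 1/ΔE ∝ 1/(1/n_f² − 1/n_i²), and the Z² and hc factors cancel in the ratio.
λ₁/λ₂ = (1/1² − 1/2²)/(1/2² − 1/3²) = 0.7500/0.1389 = 5.40.

5.40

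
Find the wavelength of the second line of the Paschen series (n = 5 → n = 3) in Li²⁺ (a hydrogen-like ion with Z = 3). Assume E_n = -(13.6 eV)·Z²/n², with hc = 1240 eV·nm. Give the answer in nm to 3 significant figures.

The Paschen series terminates on n_f = 3; the second line has n_i = 3+2 = 5.
ΔE = 122.4 × (1/3² − 1/5²) = 8.704 eV.
λ = 1240 / 8.704 = 142 nm.

142 nm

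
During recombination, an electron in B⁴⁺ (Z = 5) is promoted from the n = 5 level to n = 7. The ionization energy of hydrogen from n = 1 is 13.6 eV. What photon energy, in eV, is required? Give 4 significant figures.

6.661 eV

The Bohr energies scale as Z², so for Z = 5: E_n = −340.0/n² eV.
E_7 = −340.0/49 = −6.939 eV and E_5 = −340.0/25 = −13.60 eV.
The photon energy is |E_7 − E_5| = 6.661 eV.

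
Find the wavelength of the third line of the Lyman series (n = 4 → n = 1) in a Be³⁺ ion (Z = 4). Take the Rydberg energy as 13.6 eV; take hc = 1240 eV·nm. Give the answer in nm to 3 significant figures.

6.08 nm

The Lyman series terminates on n_f = 1; the third line has n_i = 1+3 = 4.
ΔE = 217.6 × (1/1² − 1/4²) = 204.0 eV.
λ = 1240 / 204.0 = 6.08 nm.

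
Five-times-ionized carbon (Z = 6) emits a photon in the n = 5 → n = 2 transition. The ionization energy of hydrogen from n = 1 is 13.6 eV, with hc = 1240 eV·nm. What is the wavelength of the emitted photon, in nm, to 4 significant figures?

For Z = 6 the level energies scale as Z², so the effective Rydberg energy is 13.6 × 36 = 489.6 eV.
ΔE = 489.6 × (1/2² − 1/5²) = 489.6 × 0.2100 = 102.8 eV.
λ = hc/ΔE = 1240 / 102.8 = 12.06 nm.

12.06 nm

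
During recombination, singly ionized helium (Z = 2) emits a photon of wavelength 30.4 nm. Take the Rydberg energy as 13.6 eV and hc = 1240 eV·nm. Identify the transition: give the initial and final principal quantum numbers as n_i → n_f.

n_i = 2, n_f = 1

The photon energy is ΔE = hc/λ = 1240 / 30.4 = 40.79 eV.
With Z = 2, ΔE = 54.40 × (1/n_f² − 1/n_i²), so 1/n_f² − 1/n_i² = 0.7498.
Trying n_f = 1 gives 1/n_i² = 0.2502, i.e. n_i ≈ 2; this pair matches.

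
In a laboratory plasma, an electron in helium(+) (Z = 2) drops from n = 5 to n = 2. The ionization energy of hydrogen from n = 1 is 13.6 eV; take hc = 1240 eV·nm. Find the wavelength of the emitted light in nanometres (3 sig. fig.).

109 nm

For Z = 2 the level energies scale as Z², so the effective Rydberg energy is 13.6 × 4 = 54.40 eV.
ΔE = 54.40 × (1/2² − 1/5²) = 54.40 × 0.2100 = 11.42 eV.
λ = hc/ΔE = 1240 / 11.42 = 109 nm.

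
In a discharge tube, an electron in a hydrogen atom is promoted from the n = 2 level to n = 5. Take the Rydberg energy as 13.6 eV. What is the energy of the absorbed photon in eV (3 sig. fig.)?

2.86 eV

E_5 = −13.60/25 = −0.5440 eV and E_2 = −13.60/4 = −3.400 eV.
The photon energy is |E_5 − E_2| = 2.86 eV.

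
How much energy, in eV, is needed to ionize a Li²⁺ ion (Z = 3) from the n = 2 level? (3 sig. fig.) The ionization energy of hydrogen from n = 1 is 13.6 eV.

30.6 eV

E_n = −13.6 Z²/n² = −122.4/n² eV for Z = 3.
E_2 = −122.4/4 = −30.6 eV, so ionization (to E = 0) requires 30.6 eV.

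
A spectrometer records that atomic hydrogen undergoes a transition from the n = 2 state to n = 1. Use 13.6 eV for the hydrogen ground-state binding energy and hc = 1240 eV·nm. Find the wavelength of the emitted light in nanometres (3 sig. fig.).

122 nm

ΔE = 13.60 × (1/1² − 1/2²) = 13.60 × 0.7500 = 10.20 eV.
λ = hc/ΔE = 1240 / 10.20 = 122 nm.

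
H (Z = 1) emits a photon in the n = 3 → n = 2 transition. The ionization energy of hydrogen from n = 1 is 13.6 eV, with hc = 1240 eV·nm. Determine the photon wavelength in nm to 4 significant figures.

656.5 nm

ΔE = 13.60 × (1/2² − 1/3²) = 13.60 × 0.1389 = 1.889 eV.
λ = hc/ΔE = 1240 / 1.889 = 656.5 nm.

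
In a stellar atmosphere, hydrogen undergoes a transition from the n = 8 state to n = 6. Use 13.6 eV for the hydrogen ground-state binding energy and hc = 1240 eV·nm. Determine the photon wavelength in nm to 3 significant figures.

ΔE = 13.60 × (1/6² − 1/8²) = 13.60 × 0.01215 = 0.1653 eV.
λ = hc/ΔE = 1240 / 0.1653 = 7500 nm.

7500 nm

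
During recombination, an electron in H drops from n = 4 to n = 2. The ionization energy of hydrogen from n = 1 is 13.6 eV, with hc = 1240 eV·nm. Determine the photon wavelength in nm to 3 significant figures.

ΔE = 13.60 × (1/2² − 1/4²) = 13.60 × 0.1875 = 2.550 eV.
λ = hc/ΔE = 1240 / 2.550 = 486 nm.
This line belongs to the Balmer series.

486 nm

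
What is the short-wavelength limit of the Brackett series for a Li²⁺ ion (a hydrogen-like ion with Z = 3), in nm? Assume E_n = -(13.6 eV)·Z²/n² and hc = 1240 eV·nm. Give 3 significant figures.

The Brackett series has lower level n_f = 4; the series limit corresponds to n_i → ∞.
ΔE_max = 13.6 × 9 / 4² = 7.650 eV.
λ_min = 1240 / 7.650 = 162 nm.

162 nm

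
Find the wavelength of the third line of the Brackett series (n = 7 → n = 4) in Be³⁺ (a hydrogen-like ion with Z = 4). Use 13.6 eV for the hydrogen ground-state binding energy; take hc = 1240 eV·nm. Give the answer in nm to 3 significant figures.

The Brackett series terminates on n_f = 4; the third line has n_i = 4+3 = 7.
ΔE = 217.6 × (1/4² − 1/7²) = 9.159 eV.
λ = 1240 / 9.159 = 135 nm.

135 nm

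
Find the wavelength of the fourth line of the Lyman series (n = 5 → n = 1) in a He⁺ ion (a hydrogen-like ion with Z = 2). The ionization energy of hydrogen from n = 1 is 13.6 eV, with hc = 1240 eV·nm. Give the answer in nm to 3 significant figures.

23.7 nm

The Lyman series terminates on n_f = 1; the fourth line has n_i = 1+4 = 5.
ΔE = 54.40 × (1/1² − 1/5²) = 52.22 eV.
λ = 1240 / 52.22 = 23.7 nm.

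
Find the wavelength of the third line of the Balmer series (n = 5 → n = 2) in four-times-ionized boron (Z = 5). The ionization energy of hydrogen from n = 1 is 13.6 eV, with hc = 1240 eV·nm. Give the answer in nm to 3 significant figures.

17.4 nm

The Balmer series terminates on n_f = 2; the third line has n_i = 2+3 = 5.
ΔE = 340.0 × (1/2² − 1/5²) = 71.40 eV.
λ = 1240 / 71.40 = 17.4 nm.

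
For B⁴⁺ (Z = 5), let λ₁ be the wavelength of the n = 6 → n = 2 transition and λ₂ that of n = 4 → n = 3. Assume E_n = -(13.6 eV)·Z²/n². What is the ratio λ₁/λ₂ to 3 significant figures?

λ ∝ 1/ΔE ∝ 1/(1/n_f² − 1/n_i²), and the Z² and hc factors cancel in the ratio.
λ₁/λ₂ = (1/3² − 1/4²)/(1/2² − 1/6²) = 0.04861/0.2222 = 0.219.

0.219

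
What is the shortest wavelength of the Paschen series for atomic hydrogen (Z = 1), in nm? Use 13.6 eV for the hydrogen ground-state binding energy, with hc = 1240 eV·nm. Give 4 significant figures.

The Paschen series has lower level n_f = 3; the series limit corresponds to n_i → ∞.
ΔE_max = 13.6 × 1 / 3² = 1.511 eV.
λ_min = 1240 / 1.511 = 820.6 nm.

820.6 nm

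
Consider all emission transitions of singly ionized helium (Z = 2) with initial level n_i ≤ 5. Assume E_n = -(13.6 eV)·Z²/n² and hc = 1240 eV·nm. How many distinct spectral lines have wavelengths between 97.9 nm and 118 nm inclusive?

Enumerate all n_i → n_f pairs with 1 ≤ n_f < n_i ≤ 5 and compute λ = 1240 / [13.6·4·(1/n_f² − 1/n_i²)].
Lines falling in [97.9, 118] nm: 5→2 (108.5 nm).

1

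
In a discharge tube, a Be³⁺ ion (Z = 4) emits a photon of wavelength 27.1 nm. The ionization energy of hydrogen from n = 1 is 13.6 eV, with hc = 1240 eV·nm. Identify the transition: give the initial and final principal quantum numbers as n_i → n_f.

The photon energy is ΔE = hc/λ = 1240 / 27.1 = 45.76 eV.
With Z = 4, ΔE = 217.6 × (1/n_f² − 1/n_i²), so 1/n_f² − 1/n_i² = 0.2103.
Trying n_f = 2 gives 1/n_i² = 0.03972, i.e. n_i ≈ 5; this pair matches.

n_i = 5, n_f = 2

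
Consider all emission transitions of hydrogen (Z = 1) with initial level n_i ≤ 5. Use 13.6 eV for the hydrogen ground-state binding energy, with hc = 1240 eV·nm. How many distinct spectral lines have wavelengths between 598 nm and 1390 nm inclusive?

2

Enumerate all n_i → n_f pairs with 1 ≤ n_f < n_i ≤ 5 and compute λ = 1240 / [13.6·1·(1/n_f² − 1/n_i²)].
Lines falling in [598, 1390] nm: 3→2 (656.5 nm), 5→3 (1282 nm).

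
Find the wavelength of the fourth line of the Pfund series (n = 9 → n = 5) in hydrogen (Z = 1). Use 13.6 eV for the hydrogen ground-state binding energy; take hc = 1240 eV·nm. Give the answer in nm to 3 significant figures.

The Pfund series terminates on n_f = 5; the fourth line has n_i = 5+4 = 9.
ΔE = 13.60 × (1/5² − 1/9²) = 0.3761 eV.
λ = 1240 / 0.3761 = 3300 nm.

3300 nm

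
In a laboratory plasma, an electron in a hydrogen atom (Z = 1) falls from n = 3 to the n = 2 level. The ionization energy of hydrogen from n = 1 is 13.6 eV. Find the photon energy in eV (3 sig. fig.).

1.89 eV

E_3 = −13.60/9 = −1.511 eV and E_2 = −13.60/4 = −3.400 eV.
The photon energy is |E_3 − E_2| = 1.89 eV.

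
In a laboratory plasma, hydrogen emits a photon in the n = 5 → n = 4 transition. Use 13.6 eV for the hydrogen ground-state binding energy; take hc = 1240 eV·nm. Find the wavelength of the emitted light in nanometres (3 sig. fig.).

ΔE = 13.60 × (1/4² − 1/5²) = 13.60 × 0.02250 = 0.3060 eV.
λ = hc/ΔE = 1240 / 0.3060 = 4050 nm.

4050 nm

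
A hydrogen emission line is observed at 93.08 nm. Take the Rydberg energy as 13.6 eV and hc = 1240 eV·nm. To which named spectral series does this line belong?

ΔE = 1240/93.08 = 13.32 eV.
This matches 13.6 × (1/1² − 1/7²), so n_f = 1: the Lyman series.

Lyman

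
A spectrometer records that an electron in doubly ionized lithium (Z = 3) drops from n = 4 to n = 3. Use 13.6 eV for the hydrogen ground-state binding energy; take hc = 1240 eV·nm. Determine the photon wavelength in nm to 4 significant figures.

For Z = 3 the level energies scale as Z², so the effective Rydberg energy is 13.6 × 9 = 122.4 eV.
ΔE = 122.4 × (1/3² − 1/4²) = 122.4 × 0.04861 = 5.950 eV.
λ = hc/ΔE = 1240 / 5.950 = 208.4 nm.

208.4 nm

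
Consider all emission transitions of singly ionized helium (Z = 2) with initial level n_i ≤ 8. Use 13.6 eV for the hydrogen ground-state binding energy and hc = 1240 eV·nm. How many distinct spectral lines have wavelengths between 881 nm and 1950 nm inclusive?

5

Enumerate all n_i → n_f pairs with 1 ≤ n_f < n_i ≤ 8 and compute λ = 1240 / [13.6·4·(1/n_f² − 1/n_i²)].
Lines falling in [881, 1950] nm: 8→5 (935.1 nm), 5→4 (1013 nm), 7→5 (1163 nm), 6→5 (1865 nm), 8→6 (1876 nm).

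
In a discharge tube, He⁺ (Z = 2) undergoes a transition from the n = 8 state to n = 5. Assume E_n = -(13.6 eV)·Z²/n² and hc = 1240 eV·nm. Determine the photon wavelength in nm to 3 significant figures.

For Z = 2 the level energies scale as Z², so the effective Rydberg energy is 13.6 × 4 = 54.40 eV.
ΔE = 54.40 × (1/5² − 1/8²) = 54.40 × 0.02438 = 1.326 eV.
λ = hc/ΔE = 1240 / 1.326 = 935 nm.

935 nm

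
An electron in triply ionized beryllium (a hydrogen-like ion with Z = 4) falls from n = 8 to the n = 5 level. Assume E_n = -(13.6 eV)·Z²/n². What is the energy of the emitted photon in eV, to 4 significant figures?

5.304 eV

The Bohr energies scale as Z², so for Z = 4: E_n = −217.6/n² eV.
E_8 = −217.6/64 = −3.400 eV and E_5 = −217.6/25 = −8.704 eV.
The photon energy is |E_8 − E_5| = 5.304 eV.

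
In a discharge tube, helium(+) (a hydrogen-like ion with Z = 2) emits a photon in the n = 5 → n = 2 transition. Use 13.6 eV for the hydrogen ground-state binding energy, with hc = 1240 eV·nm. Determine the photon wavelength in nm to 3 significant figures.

109 nm

For Z = 2 the level energies scale as Z², so the effective Rydberg energy is 13.6 × 4 = 54.40 eV.
ΔE = 54.40 × (1/2² − 1/5²) = 54.40 × 0.2100 = 11.42 eV.
λ = hc/ΔE = 1240 / 11.42 = 109 nm.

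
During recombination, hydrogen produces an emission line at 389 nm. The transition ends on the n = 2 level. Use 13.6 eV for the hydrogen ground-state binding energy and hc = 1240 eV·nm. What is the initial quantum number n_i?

n_i = 8

The photon energy is ΔE = hc/λ = 1240 / 389 = 3.188 eV.
With Z = 1, ΔE = 13.60 × (1/n_f² − 1/n_i²), so 1/n_f² − 1/n_i² = 0.2344.
With n_f = 2: 1/n_i² = 1/4 − 0.2344 = 0.01561, so n_i ≈ 8.00.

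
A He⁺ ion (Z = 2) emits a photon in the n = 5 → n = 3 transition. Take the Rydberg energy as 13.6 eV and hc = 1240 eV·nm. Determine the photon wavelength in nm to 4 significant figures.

320.5 nm

For Z = 2 the level energies scale as Z², so the effective Rydberg energy is 13.6 × 4 = 54.40 eV.
ΔE = 54.40 × (1/3² − 1/5²) = 54.40 × 0.07111 = 3.868 eV.
λ = hc/ΔE = 1240 / 3.868 = 320.5 nm.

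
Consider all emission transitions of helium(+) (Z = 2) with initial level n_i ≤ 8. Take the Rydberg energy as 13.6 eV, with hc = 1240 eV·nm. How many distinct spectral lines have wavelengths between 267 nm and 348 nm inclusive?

Enumerate all n_i → n_f pairs with 1 ≤ n_f < n_i ≤ 8 and compute λ = 1240 / [13.6·4·(1/n_f² − 1/n_i²)].
Lines falling in [267, 348] nm: 6→3 (273.5 nm), 5→3 (320.5 nm).

2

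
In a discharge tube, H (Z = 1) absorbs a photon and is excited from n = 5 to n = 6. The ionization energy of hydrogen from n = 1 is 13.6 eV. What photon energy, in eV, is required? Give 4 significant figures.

E_6 = −13.60/36 = −0.3778 eV and E_5 = −13.60/25 = −0.5440 eV.
The photon energy is |E_6 − E_5| = 0.1662 eV.

0.1662 eV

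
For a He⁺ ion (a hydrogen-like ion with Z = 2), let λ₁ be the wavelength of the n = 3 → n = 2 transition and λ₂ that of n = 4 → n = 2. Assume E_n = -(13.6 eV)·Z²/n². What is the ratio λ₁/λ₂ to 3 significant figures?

1.35

λ ∝ 1/ΔE ∝ 1/(1/n_f² − 1/n_i²), and the Z² and hc factors cancel in the ratio.
λ₁/λ₂ = (1/2² − 1/4²)/(1/2² − 1/3²) = 0.1875/0.1389 = 1.35.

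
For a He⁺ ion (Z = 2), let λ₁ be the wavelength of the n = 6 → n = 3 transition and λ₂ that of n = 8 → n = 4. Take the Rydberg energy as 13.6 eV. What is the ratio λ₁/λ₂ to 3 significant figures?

λ ∝ 1/ΔE ∝ 1/(1/n_f² − 1/n_i²), and the Z² and hc factors cancel in the ratio.
λ₁/λ₂ = (1/4² − 1/8²)/(1/3² − 1/6²) = 0.04688/0.08333 = 0.563.

0.563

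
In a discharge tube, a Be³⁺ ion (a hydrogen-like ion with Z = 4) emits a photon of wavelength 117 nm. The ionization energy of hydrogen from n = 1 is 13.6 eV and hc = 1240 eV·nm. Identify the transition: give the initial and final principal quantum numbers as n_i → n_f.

The photon energy is ΔE = hc/λ = 1240 / 117 = 10.60 eV.
With Z = 4, ΔE = 217.6 × (1/n_f² − 1/n_i²), so 1/n_f² − 1/n_i² = 0.04871.
Trying n_f = 3 gives 1/n_i² = 0.06241, i.e. n_i ≈ 4; this pair matches.

n_i = 4, n_f = 3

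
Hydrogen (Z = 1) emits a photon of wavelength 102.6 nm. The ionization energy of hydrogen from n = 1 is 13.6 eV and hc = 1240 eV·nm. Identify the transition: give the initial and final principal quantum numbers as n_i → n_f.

n_i = 3, n_f = 1

The photon energy is ΔE = hc/λ = 1240 / 102.6 = 12.09 eV.
With Z = 1, ΔE = 13.60 × (1/n_f² − 1/n_i²), so 1/n_f² − 1/n_i² = 0.8887.
Trying n_f = 1 gives 1/n_i² = 0.1113, i.e. n_i ≈ 3; this pair matches.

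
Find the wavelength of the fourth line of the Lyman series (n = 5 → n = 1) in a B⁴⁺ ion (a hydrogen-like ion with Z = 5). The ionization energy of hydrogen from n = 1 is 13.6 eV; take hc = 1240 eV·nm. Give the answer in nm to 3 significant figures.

3.80 nm

The Lyman series terminates on n_f = 1; the fourth line has n_i = 1+4 = 5.
ΔE = 340.0 × (1/1² − 1/5²) = 326.4 eV.
λ = 1240 / 326.4 = 3.80 nm.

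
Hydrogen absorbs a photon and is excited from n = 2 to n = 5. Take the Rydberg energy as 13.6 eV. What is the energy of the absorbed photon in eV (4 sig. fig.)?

E_5 = −13.60/25 = −0.5440 eV and E_2 = −13.60/4 = −3.400 eV.
The photon energy is |E_5 − E_2| = 2.856 eV.

2.856 eV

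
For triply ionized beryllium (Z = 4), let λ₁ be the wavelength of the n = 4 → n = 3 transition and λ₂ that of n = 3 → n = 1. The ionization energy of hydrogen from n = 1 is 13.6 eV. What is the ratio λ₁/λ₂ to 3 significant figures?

λ ∝ 1/ΔE ∝ 1/(1/n_f² − 1/n_i²), and the Z² and hc factors cancel in the ratio.
λ₁/λ₂ = (1/1² − 1/3²)/(1/3² − 1/4²) = 0.8889/0.04861 = 18.3.

18.3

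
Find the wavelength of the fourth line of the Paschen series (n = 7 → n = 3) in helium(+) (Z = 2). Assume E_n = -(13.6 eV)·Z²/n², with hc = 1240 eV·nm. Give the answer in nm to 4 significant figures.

251.3 nm

The Paschen series terminates on n_f = 3; the fourth line has n_i = 3+4 = 7.
ΔE = 54.40 × (1/3² − 1/7²) = 4.934 eV.
λ = 1240 / 4.934 = 251.3 nm.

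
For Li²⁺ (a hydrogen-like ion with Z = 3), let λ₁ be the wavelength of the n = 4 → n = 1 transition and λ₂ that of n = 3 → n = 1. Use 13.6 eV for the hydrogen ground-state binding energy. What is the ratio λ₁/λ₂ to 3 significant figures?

λ ∝ 1/ΔE ∝ 1/(1/n_f² − 1/n_i²), and the Z² and hc factors cancel in the ratio.
λ₁/λ₂ = (1/1² − 1/3²)/(1/1² − 1/4²) = 0.8889/0.9375 = 0.948.

0.948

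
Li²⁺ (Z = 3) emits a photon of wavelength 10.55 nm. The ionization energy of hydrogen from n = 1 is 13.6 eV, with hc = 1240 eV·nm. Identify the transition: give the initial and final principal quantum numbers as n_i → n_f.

n_i = 5, n_f = 1

The photon energy is ΔE = hc/λ = 1240 / 10.55 = 117.5 eV.
With Z = 3, ΔE = 122.4 × (1/n_f² − 1/n_i²), so 1/n_f² − 1/n_i² = 0.9603.
Trying n_f = 1 gives 1/n_i² = 0.03974, i.e. n_i ≈ 5; this pair matches.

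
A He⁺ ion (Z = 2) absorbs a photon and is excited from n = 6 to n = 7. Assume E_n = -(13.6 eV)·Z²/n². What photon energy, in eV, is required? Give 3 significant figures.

The Bohr energies scale as Z², so for Z = 2: E_n = −54.40/n² eV.
E_7 = −54.40/49 = −1.110 eV and E_6 = −54.40/36 = −1.511 eV.
The photon energy is |E_7 − E_6| = 0.401 eV.

0.401 eV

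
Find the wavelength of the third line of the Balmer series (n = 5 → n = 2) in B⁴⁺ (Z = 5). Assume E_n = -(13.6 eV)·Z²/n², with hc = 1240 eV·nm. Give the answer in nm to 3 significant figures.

17.4 nm

The Balmer series terminates on n_f = 2; the third line has n_i = 2+3 = 5.
ΔE = 340.0 × (1/2² − 1/5²) = 71.40 eV.
λ = 1240 / 71.40 = 17.4 nm.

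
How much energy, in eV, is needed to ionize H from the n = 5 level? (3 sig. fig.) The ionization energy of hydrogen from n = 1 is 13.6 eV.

0.544 eV

E_5 = −13.60/25 = −0.544 eV, so ionization (to E = 0) requires 0.544 eV.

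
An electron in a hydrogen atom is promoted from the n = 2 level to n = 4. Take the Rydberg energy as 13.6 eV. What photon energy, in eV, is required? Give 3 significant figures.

E_4 = −13.60/16 = −0.8500 eV and E_2 = −13.60/4 = −3.400 eV.
The photon energy is |E_4 − E_2| = 2.55 eV.

2.55 eV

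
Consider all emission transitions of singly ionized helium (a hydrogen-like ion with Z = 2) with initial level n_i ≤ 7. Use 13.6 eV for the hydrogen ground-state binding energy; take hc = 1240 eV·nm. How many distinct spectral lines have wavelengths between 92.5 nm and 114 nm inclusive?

Enumerate all n_i → n_f pairs with 1 ≤ n_f < n_i ≤ 7 and compute λ = 1240 / [13.6·4·(1/n_f² − 1/n_i²)].
Lines falling in [92.5, 114] nm: 7→2 (99.28 nm), 6→2 (102.6 nm), 5→2 (108.5 nm).

3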